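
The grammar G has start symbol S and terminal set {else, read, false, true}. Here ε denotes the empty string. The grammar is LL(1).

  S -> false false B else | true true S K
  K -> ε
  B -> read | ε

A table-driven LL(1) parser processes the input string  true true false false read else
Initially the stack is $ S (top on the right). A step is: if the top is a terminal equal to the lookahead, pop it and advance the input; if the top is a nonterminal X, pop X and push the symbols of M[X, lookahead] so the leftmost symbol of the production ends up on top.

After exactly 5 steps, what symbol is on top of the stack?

false

step 1: stack=$ S  input=true true false false read else $  — expand S -> true true S K
step 2: stack=$ K S true true  input=true true false false read else $  — match true
step 3: stack=$ K S true  input=true false false read else $  — match true
step 4: stack=$ K S  input=false false read else $  — expand S -> false false B else
step 5: stack=$ K else B false false  input=false false read else $  — match false
Stack after step 5: $ K else B false (top = false).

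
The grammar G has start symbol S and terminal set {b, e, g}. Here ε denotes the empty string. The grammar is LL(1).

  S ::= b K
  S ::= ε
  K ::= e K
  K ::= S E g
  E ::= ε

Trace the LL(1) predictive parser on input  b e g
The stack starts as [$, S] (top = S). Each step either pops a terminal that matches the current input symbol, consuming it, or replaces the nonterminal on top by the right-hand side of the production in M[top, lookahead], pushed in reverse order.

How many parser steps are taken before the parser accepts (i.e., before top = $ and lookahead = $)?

8

     Stack    Input    Action
  1  $ S      b e g $  expand S ::= b K
  2  $ K b    b e g $  match b
  3  $ K      e g $    expand K ::= e K
  4  $ K e    e g $    match e
  5  $ K      g $      expand K ::= S E g
  6  $ g E S  g $      expand S ::= ε
  7  $ g E    g $      expand E ::= ε
  8  $ g      g $      match g
Accept reached after 8 steps.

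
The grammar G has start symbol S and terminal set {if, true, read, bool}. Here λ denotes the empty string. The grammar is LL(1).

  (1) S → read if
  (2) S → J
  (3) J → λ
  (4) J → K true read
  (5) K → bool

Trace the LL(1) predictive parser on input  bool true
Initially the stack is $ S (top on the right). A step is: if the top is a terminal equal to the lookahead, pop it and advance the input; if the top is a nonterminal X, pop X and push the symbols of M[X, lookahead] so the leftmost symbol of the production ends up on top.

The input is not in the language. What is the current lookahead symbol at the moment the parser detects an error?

$

     Stack             Input        Action
  1  $ S               bool true $  expand S → J
  2  $ J               bool true $  expand J → K true read
  3  $ read true K     bool true $  expand K → bool
  4  $ read true bool  bool true $  match bool
  5  $ read true       true $       match true
  6  $ read            $            error: top is terminal read but lookahead is $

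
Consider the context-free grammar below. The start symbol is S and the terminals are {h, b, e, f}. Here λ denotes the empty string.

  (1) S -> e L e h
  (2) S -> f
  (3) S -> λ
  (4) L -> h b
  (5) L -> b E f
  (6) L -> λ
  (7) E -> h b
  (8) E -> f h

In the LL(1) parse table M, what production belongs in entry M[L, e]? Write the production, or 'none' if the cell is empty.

FIRST(S): from S->e L e h we get {e}; from S->f we get {f}; from S->λ we get {λ}. So FIRST(S) = {λ, e, f}.
FIRST(L): from L->h b we get {h}; from L->b E f we get {b}; from L->λ we get {λ}. So FIRST(L) = {λ, b, h}.
FIRST(E): from E->h b we get {h}; from E->f h we get {f}. So FIRST(E) = {f, h}.
FOLLOW(S) includes $ since S is the start symbol.
FOLLOW(L): in S->e L e h, L is followed by e h with FIRST {e}. Thus FOLLOW(L) = {e}.
For L -> h b: FIRST(h b) = {h}, so it goes in M[L, t] for t ∈ {h}.
For L -> b E f: FIRST(b E f) = {b}, so it goes in M[L, t] for t ∈ {b}.
For L -> λ: FIRST(λ) = {λ}, so it goes in M[L, t] for t ∈ {}; since λ ∈ FIRST, also for every t ∈ FOLLOW(L) = {e}.

L -> λ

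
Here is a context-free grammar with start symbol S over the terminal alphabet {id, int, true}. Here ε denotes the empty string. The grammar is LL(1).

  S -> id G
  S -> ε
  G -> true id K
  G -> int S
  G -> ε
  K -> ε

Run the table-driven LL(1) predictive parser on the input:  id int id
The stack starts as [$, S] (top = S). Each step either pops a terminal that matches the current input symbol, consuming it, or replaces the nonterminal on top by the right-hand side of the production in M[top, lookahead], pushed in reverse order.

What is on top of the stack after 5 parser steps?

id

     Stack    Input        Action
  1  $ S      id int id $  expand S -> id G
  2  $ G id   id int id $  match id
  3  $ G      int id $     expand G -> int S
  4  $ S int  int id $     match int
  5  $ S      id $         expand S -> id G
Stack after step 5: $ G id (top = id).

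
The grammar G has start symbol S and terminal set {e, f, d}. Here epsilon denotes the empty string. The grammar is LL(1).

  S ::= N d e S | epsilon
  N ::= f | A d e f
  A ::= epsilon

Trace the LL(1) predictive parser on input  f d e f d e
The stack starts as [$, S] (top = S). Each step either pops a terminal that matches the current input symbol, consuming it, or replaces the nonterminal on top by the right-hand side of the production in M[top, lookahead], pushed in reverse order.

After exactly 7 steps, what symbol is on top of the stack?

f

     Stack      Input          Action
  1  $ S        f d e f d e $  expand S ::= N d e S
  2  $ S e d N  f d e f d e $  expand N ::= f
  3  $ S e d f  f d e f d e $  match f
  4  $ S e d    d e f d e $    match d
  5  $ S e      e f d e $      match e
  6  $ S        f d e $        expand S ::= N d e S
  7  $ S e d N  f d e $        expand N ::= f
Stack after step 7: $ S e d f (top = f).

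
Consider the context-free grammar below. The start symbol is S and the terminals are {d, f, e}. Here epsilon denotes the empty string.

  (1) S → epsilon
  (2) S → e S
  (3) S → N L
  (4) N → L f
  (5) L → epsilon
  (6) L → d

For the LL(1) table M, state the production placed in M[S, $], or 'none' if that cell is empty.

S → epsilon

FIRST(L): from L→epsilon we get {epsilon}; from L→d we get {d}. So FIRST(L) = {epsilon, d}.
FIRST(N): from N→L f we get {d, f}. So FIRST(N) = {d, f}.
FIRST(S): from S→epsilon we get {epsilon}; from S→e S we get {e}; from S→N L we get {d, f}. So FIRST(S) = {epsilon, d, e, f}.
FOLLOW(S) includes $ since S is the start symbol.
FOLLOW(S): in S→e S, the suffix after S is empty (adds nothing new). Thus FOLLOW(S) = {$}.
For S → epsilon: FIRST(epsilon) = {epsilon}, so it goes in M[S, t] for t ∈ {}; since epsilon ∈ FIRST, also for every t ∈ FOLLOW(S) = {$}.
For S → e S: FIRST(e S) = {e}, so it goes in M[S, t] for t ∈ {e}.
For S → N L: FIRST(N L) = {d, f}, so it goes in M[S, t] for t ∈ {d, f}.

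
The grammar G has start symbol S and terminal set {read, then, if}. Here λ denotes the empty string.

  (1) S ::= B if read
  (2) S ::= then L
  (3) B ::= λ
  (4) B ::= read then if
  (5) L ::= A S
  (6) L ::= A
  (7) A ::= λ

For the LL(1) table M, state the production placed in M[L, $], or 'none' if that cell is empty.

FIRST(B) = {λ, read}
FIRST(A) = {λ}
FIRST(S) = {if, read, then}  (via B if read)
FIRST(L) = {λ, if, read, then}  (via A S, A)
FOLLOW(S) includes $ since S is the start symbol.
FOLLOW(S): in L::=A S, the suffix after S is empty, so FOLLOW(S) ⊇ FOLLOW(L) = {$}. Thus FOLLOW(S) = {$}.
FOLLOW(L): in S::=then L, the suffix after L is empty, so FOLLOW(L) ⊇ FOLLOW(S) = {$}. Thus FOLLOW(L) = {$}.
For L ::= A S: FIRST(A S) = {if, read, then}, so it goes in M[L, t] for t ∈ {if, read, then}.
For L ::= A: FIRST(A) = {λ}, so it goes in M[L, t] for t ∈ {}; since λ ∈ FIRST, also for every t ∈ FOLLOW(L) = {$}.

L ::= A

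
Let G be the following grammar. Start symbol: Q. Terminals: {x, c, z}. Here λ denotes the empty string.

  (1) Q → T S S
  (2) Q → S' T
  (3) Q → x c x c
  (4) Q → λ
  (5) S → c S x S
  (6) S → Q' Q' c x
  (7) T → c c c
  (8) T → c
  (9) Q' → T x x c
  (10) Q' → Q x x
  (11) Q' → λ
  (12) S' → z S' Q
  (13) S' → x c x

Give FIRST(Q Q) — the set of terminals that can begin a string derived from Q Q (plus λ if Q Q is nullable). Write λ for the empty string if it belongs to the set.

FIRST(T): from T→c c c we get {c}; from T→c we get {c}. So FIRST(T) = {c}.
FIRST(S'): from S'→z S' Q we get {z}; from S'→x c x we get {x}. So FIRST(S') = {x, z}.
FIRST(Q): from Q→T S S we get {c}; from Q→S' T we get {x, z}; from Q→x c x c we get {x}; from Q→λ we get {λ}. So FIRST(Q) = {λ, c, x, z}.
FIRST(Q'): from Q'→T x x c we get {c}; from Q'→Q x x we get {c, x, z}; from Q'→λ we get {λ}. So FIRST(Q') = {λ, c, x, z}.
FIRST(S): from S→c S x S we get {c}; from S→Q' Q' c x we get {c, x, z}. So FIRST(S) = {c, x, z}.
FIRST(Q Q): take FIRST of each symbol in turn, carrying on past any symbol whose FIRST contains λ; result {λ, c, x, z}.

{λ, c, x, z}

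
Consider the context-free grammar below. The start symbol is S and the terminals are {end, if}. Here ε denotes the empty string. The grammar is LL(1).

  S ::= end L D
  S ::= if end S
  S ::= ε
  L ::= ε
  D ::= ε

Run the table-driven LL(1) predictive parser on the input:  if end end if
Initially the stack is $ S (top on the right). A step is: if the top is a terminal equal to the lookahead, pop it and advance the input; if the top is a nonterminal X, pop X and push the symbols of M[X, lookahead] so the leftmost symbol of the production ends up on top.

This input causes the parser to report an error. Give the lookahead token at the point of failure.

step 1: stack=$ S  input=if end end if $  — expand S ::= if end S
step 2: stack=$ S end if  input=if end end if $  — match if
step 3: stack=$ S end  input=end end if $  — match end
step 4: stack=$ S  input=end if $  — expand S ::= end L D
step 5: stack=$ D L end  input=end if $  — match end
step 6: stack=$ D L  input=if $  — error: M[L, if] is empty

if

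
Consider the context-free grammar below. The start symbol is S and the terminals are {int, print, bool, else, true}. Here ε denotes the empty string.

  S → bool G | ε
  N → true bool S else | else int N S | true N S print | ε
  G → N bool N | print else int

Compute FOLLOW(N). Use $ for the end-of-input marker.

{$, bool, else, print}

FIRST(S): from S→bool G we get {bool}; from S→ε we get {ε}. So FIRST(S) = {ε, bool}.
FIRST(N): from N→true bool S else we get {true}; from N→else int N S we get {else}; from N→true N S print we get {true}; from N→ε we get {ε}. So FIRST(N) = {ε, else, true}.
FIRST(G): from G→N bool N we get {bool, else, true}; from G→print else int we get {print}. So FIRST(G) = {bool, else, print, true}.
FOLLOW(S) includes $ since S is the start symbol.
FOLLOW(S): in N→true bool S else, S is followed by else with FIRST {else}; in N→else int N S, the suffix after S is empty, so FOLLOW(S) ⊇ FOLLOW(N) = {$, bool, else, print}; in N→true N S print, S is followed by print with FIRST {print}. Thus FOLLOW(S) = {$, bool, else, print}.
FOLLOW(G): in S→bool G, the suffix after G is empty, so FOLLOW(G) ⊇ FOLLOW(S) = {$, bool, else, print}. Thus FOLLOW(G) = {$, bool, else, print}.
FOLLOW(N): in N→else int N S, N is followed by S with FIRST {ε, bool}; in N→else int N S, the suffix after N is nullable (adds nothing new); in N→true N S print, N is followed by S print with FIRST {bool, print}; in G→N bool N (occurrence 1), N is followed by bool N with FIRST {bool}; in G→N bool N (occurrence 2), the suffix after N is empty, so FOLLOW(N) ⊇ FOLLOW(G) = {$, bool, else, print}. Thus FOLLOW(N) = {$, bool, else, print}.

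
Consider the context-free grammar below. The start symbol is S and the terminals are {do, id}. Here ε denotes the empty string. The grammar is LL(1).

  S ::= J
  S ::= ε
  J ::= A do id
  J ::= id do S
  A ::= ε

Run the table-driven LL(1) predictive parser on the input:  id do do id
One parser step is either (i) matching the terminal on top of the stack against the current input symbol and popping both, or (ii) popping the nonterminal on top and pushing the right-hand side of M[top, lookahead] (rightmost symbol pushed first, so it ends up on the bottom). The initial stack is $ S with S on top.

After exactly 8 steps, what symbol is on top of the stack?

step 1: stack=$ S  input=id do do id $  — expand S ::= J
step 2: stack=$ J  input=id do do id $  — expand J ::= id do S
step 3: stack=$ S do id  input=id do do id $  — match id
step 4: stack=$ S do  input=do do id $  — match do
step 5: stack=$ S  input=do id $  — expand S ::= J
step 6: stack=$ J  input=do id $  — expand J ::= A do id
step 7: stack=$ id do A  input=do id $  — expand A ::= ε
step 8: stack=$ id do  input=do id $  — match do
Stack after step 8: $ id (top = id).

id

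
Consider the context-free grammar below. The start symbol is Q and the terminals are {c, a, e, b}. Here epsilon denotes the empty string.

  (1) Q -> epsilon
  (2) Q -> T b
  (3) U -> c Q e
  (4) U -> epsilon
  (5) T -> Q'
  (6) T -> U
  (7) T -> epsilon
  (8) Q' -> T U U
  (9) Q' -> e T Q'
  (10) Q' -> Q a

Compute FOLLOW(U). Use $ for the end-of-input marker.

FIRST(U) = {epsilon, c}
FIRST(Q) = {epsilon, a, b, c, e}  (via T b)
FIRST(T) = {epsilon, a, b, c, e}  (via Q', U)
FIRST(Q') = {epsilon, a, b, c, e}  (via T U U, Q a)
FOLLOW(Q) includes $ since Q is the start symbol.
FOLLOW(Q): in U->c Q e, Q is followed by e with FIRST {e}; in Q'->Q a, Q is followed by a with FIRST {a}. Thus FOLLOW(Q) = {$, a, e}.
FOLLOW(U): in T->U, the suffix after U is empty, so FOLLOW(U) ⊇ FOLLOW(T) = {a, b, c, e}; in Q'->T U U (occurrence 1), U is followed by U with FIRST {epsilon, c}; in Q'->T U U (occurrence 1), the suffix after U is nullable, so FOLLOW(U) ⊇ FOLLOW(Q') = {a, b, c, e}; in Q'->T U U (occurrence 2), the suffix after U is empty, so FOLLOW(U) ⊇ FOLLOW(Q') = {a, b, c, e}. Thus FOLLOW(U) = {a, b, c, e}.
FOLLOW(T): in Q->T b, T is followed by b with FIRST {b}; in Q'->T U U, T is followed by U U with FIRST {epsilon, c}; in Q'->T U U, the suffix after T is nullable, so FOLLOW(T) ⊇ FOLLOW(Q') = {a, b, c, e}; in Q'->e T Q', T is followed by Q' with FIRST {epsilon, a, b, c, e}; in Q'->e T Q', the suffix after T is nullable, so FOLLOW(T) ⊇ FOLLOW(Q') = {a, b, c, e}. Thus FOLLOW(T) = {a, b, c, e}.
FOLLOW(Q'): in T->Q', the suffix after Q' is empty, so FOLLOW(Q') ⊇ FOLLOW(T) = {a, b, c, e}; in Q'->e T Q', the suffix after Q' is empty (adds nothing new). Thus FOLLOW(Q') = {a, b, c, e}.

{a, b, c, e}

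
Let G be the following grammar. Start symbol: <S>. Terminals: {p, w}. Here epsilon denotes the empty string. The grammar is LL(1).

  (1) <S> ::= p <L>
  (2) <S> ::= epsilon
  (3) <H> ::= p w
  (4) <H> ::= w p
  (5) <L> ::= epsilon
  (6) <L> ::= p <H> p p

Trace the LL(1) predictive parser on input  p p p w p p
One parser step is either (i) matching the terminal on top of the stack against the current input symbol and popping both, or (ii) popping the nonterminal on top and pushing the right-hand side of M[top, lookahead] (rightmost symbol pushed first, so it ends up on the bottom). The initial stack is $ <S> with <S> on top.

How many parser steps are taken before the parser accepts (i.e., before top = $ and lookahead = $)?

9

step 1: stack=$ <S>  input=p p p w p p $  — expand <S> ::= p <L>
step 2: stack=$ <L> p  input=p p p w p p $  — match p
step 3: stack=$ <L>  input=p p w p p $  — expand <L> ::= p <H> p p
step 4: stack=$ p p <H> p  input=p p w p p $  — match p
step 5: stack=$ p p <H>  input=p w p p $  — expand <H> ::= p w
step 6: stack=$ p p w p  input=p w p p $  — match p
step 7: stack=$ p p w  input=w p p $  — match w
step 8: stack=$ p p  input=p p $  — match p
step 9: stack=$ p  input=p $  — match p
Accept reached after 9 steps.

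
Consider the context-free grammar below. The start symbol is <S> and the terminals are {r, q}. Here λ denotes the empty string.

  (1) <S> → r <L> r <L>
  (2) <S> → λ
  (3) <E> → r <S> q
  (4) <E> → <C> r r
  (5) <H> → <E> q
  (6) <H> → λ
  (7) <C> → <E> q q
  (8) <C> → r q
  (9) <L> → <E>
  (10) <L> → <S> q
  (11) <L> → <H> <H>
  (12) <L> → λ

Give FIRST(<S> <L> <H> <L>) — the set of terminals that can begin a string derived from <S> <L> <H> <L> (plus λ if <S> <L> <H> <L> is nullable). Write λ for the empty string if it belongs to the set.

FIRST(<S>) = {λ, r}
FIRST(<E>) = {r}  (via <C> r r)
FIRST(<H>) = {λ, r}  (via <E> q)
FIRST(<C>) = {r}  (via <E> q q)
FIRST(<L>) = {λ, q, r}  (via <E>, <S> q, <H> <H>)
FIRST(<S> <L> <H> <L>): take FIRST of each symbol in turn, carrying on past any symbol whose FIRST contains λ; result {λ, q, r}.

{λ, q, r}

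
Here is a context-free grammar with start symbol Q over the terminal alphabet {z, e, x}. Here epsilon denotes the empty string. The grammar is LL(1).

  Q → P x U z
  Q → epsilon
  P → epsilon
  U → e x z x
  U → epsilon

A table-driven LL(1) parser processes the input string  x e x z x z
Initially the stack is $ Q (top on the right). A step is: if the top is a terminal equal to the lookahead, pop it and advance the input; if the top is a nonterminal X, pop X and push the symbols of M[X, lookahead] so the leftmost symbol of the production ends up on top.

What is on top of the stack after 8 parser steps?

step 1: stack=$ Q  input=x e x z x z $  — expand Q → P x U z
step 2: stack=$ z U x P  input=x e x z x z $  — expand P → epsilon
step 3: stack=$ z U x  input=x e x z x z $  — match x
step 4: stack=$ z U  input=e x z x z $  — expand U → e x z x
step 5: stack=$ z x z x e  input=e x z x z $  — match e
step 6: stack=$ z x z x  input=x z x z $  — match x
step 7: stack=$ z x z  input=z x z $  — match z
step 8: stack=$ z x  input=x z $  — match x
Stack after step 8: $ z (top = z).

z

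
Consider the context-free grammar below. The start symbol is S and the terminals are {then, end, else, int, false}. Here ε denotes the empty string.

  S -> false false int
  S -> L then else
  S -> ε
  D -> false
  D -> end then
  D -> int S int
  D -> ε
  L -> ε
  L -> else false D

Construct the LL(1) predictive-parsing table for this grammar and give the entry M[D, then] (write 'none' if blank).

FIRST(D) = {ε, end, false, int}
FIRST(L) = {ε, else}
FIRST(S) = {ε, else, false, then}  (via L then else)
FOLLOW(S) includes $ since S is the start symbol.
FOLLOW(L): in S->L then else, L is followed by then else with FIRST {then}. Thus FOLLOW(L) = {then}.
FOLLOW(D): in L->else false D, the suffix after D is empty, so FOLLOW(D) ⊇ FOLLOW(L) = {then}. Thus FOLLOW(D) = {then}.
For D -> false: FIRST(false) = {false}, so it goes in M[D, t] for t ∈ {false}.
For D -> end then: FIRST(end then) = {end}, so it goes in M[D, t] for t ∈ {end}.
For D -> int S int: FIRST(int S int) = {int}, so it goes in M[D, t] for t ∈ {int}.
For D -> ε: FIRST(ε) = {ε}, so it goes in M[D, t] for t ∈ {}; since ε ∈ FIRST, also for every t ∈ FOLLOW(D) = {then}.

D -> ε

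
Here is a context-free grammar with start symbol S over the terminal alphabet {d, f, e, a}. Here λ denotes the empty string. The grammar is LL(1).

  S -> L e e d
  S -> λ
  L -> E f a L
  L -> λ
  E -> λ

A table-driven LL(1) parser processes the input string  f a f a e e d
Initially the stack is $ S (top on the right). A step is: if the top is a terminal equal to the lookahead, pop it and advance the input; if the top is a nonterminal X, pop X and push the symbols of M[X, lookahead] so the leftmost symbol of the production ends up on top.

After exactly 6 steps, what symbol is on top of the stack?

E

step 1: stack=$ S  input=f a f a e e d $  — expand S -> L e e d
step 2: stack=$ d e e L  input=f a f a e e d $  — expand L -> E f a L
step 3: stack=$ d e e L a f E  input=f a f a e e d $  — expand E -> λ
step 4: stack=$ d e e L a f  input=f a f a e e d $  — match f
step 5: stack=$ d e e L a  input=a f a e e d $  — match a
step 6: stack=$ d e e L  input=f a e e d $  — expand L -> E f a L
Stack after step 6: $ d e e L a f E (top = E).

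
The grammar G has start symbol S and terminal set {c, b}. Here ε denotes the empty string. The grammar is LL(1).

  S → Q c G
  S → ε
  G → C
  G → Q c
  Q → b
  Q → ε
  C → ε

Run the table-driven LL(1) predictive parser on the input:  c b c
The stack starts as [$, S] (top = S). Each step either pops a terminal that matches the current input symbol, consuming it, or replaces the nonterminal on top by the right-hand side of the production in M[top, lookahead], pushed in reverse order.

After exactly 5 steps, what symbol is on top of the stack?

     Stack    Input    Action
  1  $ S      c b c $  expand S → Q c G
  2  $ G c Q  c b c $  expand Q → ε
  3  $ G c    c b c $  match c
  4  $ G      b c $    expand G → Q c
  5  $ c Q    b c $    expand Q → b
Stack after step 5: $ c b (top = b).

b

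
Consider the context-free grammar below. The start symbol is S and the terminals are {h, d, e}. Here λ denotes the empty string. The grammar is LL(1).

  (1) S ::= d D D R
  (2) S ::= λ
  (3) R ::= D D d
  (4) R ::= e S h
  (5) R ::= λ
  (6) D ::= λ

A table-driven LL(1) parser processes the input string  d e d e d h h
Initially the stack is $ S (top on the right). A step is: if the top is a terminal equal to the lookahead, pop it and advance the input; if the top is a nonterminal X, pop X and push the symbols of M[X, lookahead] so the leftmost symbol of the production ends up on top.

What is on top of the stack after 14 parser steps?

step 1: stack=$ S  input=d e d e d h h $  — expand S ::= d D D R
step 2: stack=$ R D D d  input=d e d e d h h $  — match d
step 3: stack=$ R D D  input=e d e d h h $  — expand D ::= λ
step 4: stack=$ R D  input=e d e d h h $  — expand D ::= λ
step 5: stack=$ R  input=e d e d h h $  — expand R ::= e S h
step 6: stack=$ h S e  input=e d e d h h $  — match e
step 7: stack=$ h S  input=d e d h h $  — expand S ::= d D D R
step 8: stack=$ h R D D d  input=d e d h h $  — match d
step 9: stack=$ h R D D  input=e d h h $  — expand D ::= λ
step 10: stack=$ h R D  input=e d h h $  — expand D ::= λ
step 11: stack=$ h R  input=e d h h $  — expand R ::= e S h
step 12: stack=$ h h S e  input=e d h h $  — match e
step 13: stack=$ h h S  input=d h h $  — expand S ::= d D D R
step 14: stack=$ h h R D D d  input=d h h $  — match d
Stack after step 14: $ h h R D D (top = D).

D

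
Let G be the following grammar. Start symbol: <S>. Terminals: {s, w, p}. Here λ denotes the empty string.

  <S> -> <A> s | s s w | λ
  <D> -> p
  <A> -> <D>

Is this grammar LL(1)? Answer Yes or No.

Yes

FIRST(<S>) = {λ, p, s}
FIRST(<D>) = {p}
FIRST(<A>) = {p}
FOLLOW(<S>) = {$}
FOLLOW(<D>) = {s}
FOLLOW(<A>) = {s}
Each cell of M receives at most one production.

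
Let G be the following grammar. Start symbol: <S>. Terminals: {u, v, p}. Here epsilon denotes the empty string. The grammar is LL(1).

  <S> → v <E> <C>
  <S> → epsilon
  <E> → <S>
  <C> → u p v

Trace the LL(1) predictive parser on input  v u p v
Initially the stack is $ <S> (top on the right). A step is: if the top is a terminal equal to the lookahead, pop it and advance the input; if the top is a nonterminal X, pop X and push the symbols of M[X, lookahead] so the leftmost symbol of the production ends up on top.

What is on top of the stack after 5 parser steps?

u

     Stack        Input      Action
  1  $ <S>        v u p v $  expand <S> → v <E> <C>
  2  $ <C> <E> v  v u p v $  match v
  3  $ <C> <E>    u p v $    expand <E> → <S>
  4  $ <C> <S>    u p v $    expand <S> → epsilon
  5  $ <C>        u p v $    expand <C> → u p v
Stack after step 5: $ v p u (top = u).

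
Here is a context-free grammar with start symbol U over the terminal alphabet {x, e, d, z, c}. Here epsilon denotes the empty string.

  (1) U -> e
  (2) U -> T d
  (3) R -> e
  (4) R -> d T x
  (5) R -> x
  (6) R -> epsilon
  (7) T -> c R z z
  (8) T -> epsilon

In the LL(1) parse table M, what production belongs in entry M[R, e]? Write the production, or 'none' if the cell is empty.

FIRST(R) = {epsilon, d, e, x}
FIRST(T) = {epsilon, c}
FIRST(U) = {c, d, e}  (via T d)
FOLLOW(U) includes $ since U is the start symbol.
FOLLOW(R): in T->c R z z, R is followed by z z with FIRST {z}. Thus FOLLOW(R) = {z}.
For R -> e: FIRST(e) = {e}, so it goes in M[R, t] for t ∈ {e}.
For R -> d T x: FIRST(d T x) = {d}, so it goes in M[R, t] for t ∈ {d}.
For R -> x: FIRST(x) = {x}, so it goes in M[R, t] for t ∈ {x}.
For R -> epsilon: FIRST(epsilon) = {epsilon}, so it goes in M[R, t] for t ∈ {}; since epsilon ∈ FIRST, also for every t ∈ FOLLOW(R) = {z}.

R -> e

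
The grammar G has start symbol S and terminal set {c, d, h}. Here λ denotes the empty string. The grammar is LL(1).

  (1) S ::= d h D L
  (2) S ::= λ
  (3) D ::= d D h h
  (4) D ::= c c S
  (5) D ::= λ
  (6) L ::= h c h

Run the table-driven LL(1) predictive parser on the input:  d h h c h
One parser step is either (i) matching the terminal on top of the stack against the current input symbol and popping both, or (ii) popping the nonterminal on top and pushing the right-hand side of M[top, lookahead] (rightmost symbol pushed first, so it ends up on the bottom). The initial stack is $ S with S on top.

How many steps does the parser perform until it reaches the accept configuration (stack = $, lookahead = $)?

8

     Stack      Input        Action
  1  $ S        d h h c h $  expand S ::= d h D L
  2  $ L D h d  d h h c h $  match d
  3  $ L D h    h h c h $    match h
  4  $ L D      h c h $      expand D ::= λ
  5  $ L        h c h $      expand L ::= h c h
  6  $ h c h    h c h $      match h
  7  $ h c      c h $        match c
  8  $ h        h $          match h
Accept reached after 8 steps.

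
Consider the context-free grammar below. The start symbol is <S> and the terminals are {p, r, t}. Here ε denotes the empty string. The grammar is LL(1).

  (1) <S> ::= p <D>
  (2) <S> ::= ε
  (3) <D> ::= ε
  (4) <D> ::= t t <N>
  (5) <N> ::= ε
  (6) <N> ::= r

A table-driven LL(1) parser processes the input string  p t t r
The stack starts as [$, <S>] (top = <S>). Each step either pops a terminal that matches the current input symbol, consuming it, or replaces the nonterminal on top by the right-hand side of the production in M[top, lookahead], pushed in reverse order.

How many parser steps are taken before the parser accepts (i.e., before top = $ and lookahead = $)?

7

step 1: stack=$ <S>  input=p t t r $  — expand <S> ::= p <D>
step 2: stack=$ <D> p  input=p t t r $  — match p
step 3: stack=$ <D>  input=t t r $  — expand <D> ::= t t <N>
step 4: stack=$ <N> t t  input=t t r $  — match t
step 5: stack=$ <N> t  input=t r $  — match t
step 6: stack=$ <N>  input=r $  — expand <N> ::= r
step 7: stack=$ r  input=r $  — match r
Accept reached after 7 steps.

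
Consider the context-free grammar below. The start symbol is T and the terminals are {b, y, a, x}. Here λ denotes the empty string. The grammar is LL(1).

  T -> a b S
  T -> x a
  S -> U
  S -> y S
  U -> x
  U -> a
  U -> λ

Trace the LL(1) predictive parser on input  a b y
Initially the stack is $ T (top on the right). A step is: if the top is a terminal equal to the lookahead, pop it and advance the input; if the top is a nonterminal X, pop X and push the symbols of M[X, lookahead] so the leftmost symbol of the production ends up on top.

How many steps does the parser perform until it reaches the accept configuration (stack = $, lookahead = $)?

     Stack    Input    Action
  1  $ T      a b y $  expand T -> a b S
  2  $ S b a  a b y $  match a
  3  $ S b    b y $    match b
  4  $ S      y $      expand S -> y S
  5  $ S y    y $      match y
  6  $ S      $        expand S -> U
  7  $ U      $        expand U -> λ
Accept reached after 7 steps.

7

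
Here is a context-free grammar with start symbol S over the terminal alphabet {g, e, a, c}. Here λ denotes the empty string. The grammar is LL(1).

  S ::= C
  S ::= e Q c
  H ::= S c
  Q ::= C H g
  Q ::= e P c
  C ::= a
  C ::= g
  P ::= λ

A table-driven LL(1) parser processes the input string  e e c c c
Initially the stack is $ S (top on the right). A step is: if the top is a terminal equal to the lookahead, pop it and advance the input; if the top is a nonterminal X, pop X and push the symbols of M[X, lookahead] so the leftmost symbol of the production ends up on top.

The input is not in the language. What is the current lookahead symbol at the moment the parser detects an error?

c

step 1: stack=$ S  input=e e c c c $  — expand S ::= e Q c
step 2: stack=$ c Q e  input=e e c c c $  — match e
step 3: stack=$ c Q  input=e c c c $  — expand Q ::= e P c
step 4: stack=$ c c P e  input=e c c c $  — match e
step 5: stack=$ c c P  input=c c c $  — expand P ::= λ
step 6: stack=$ c c  input=c c c $  — match c
step 7: stack=$ c  input=c c $  — match c
step 8: stack=$  input=c $  — error: stack empty but input remains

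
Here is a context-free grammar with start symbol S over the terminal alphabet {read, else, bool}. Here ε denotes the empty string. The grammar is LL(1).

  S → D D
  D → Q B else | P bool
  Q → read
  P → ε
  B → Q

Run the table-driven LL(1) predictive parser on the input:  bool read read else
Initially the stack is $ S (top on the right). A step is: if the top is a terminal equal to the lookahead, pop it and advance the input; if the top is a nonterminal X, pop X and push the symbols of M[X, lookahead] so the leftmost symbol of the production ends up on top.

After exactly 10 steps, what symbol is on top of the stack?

      Stack          Input                  Action
   1  $ S            bool read read else $  expand S → D D
   2  $ D D          bool read read else $  expand D → P bool
   3  $ D bool P     bool read read else $  expand P → ε
   4  $ D bool       bool read read else $  match bool
   5  $ D            read read else $       expand D → Q B else
   6  $ else B Q     read read else $       expand Q → read
   7  $ else B read  read read else $       match read
   8  $ else B       read else $            expand B → Q
   9  $ else Q       read else $            expand Q → read
  10  $ else read    read else $            match read
Stack after step 10: $ else (top = else).

else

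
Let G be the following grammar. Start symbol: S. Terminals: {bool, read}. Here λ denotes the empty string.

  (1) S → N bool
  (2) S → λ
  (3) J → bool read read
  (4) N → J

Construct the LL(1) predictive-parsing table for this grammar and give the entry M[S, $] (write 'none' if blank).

S → λ

FIRST(J) = {bool}
FIRST(N) = {bool}  (via J)
FIRST(S) = {λ, bool}  (via N bool)
FOLLOW(S) includes $ since S is the start symbol.
FOLLOW(S): S appears on no right-hand side. Thus FOLLOW(S) = {$}.
For S → N bool: FIRST(N bool) = {bool}, so it goes in M[S, t] for t ∈ {bool}.
For S → λ: FIRST(λ) = {λ}, so it goes in M[S, t] for t ∈ {}; since λ ∈ FIRST, also for every t ∈ FOLLOW(S) = {$}.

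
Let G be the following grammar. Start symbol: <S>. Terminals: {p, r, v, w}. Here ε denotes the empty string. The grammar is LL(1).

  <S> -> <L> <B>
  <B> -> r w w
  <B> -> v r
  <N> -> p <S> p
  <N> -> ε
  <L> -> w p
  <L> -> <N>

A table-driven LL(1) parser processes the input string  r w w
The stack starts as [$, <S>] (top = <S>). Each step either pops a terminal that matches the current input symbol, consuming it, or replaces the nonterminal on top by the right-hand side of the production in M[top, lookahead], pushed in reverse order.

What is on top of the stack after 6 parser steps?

w

     Stack      Input    Action
  1  $ <S>      r w w $  expand <S> -> <L> <B>
  2  $ <B> <L>  r w w $  expand <L> -> <N>
  3  $ <B> <N>  r w w $  expand <N> -> ε
  4  $ <B>      r w w $  expand <B> -> r w w
  5  $ w w r    r w w $  match r
  6  $ w w      w w $    match w
Stack after step 6: $ w (top = w).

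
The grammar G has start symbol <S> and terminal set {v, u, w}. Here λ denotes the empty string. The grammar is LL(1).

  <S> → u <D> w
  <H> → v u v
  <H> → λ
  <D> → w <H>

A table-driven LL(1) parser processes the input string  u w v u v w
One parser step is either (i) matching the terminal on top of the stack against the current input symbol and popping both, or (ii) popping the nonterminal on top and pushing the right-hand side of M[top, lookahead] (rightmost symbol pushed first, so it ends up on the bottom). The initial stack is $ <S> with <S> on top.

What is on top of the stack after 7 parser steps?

     Stack      Input          Action
  1  $ <S>      u w v u v w $  expand <S> → u <D> w
  2  $ w <D> u  u w v u v w $  match u
  3  $ w <D>    w v u v w $    expand <D> → w <H>
  4  $ w <H> w  w v u v w $    match w
  5  $ w <H>    v u v w $      expand <H> → v u v
  6  $ w v u v  v u v w $      match v
  7  $ w v u    u v w $        match u
Stack after step 7: $ w v (top = v).

v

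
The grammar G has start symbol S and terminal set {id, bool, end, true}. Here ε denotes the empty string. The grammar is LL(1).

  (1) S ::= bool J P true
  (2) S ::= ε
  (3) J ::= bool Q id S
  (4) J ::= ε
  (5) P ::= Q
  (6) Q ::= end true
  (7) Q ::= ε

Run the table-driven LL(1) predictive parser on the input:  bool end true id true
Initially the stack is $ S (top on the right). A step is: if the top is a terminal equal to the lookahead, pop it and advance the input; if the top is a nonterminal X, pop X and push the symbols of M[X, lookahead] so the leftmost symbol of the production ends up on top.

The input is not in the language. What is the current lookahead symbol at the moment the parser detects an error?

     Stack            Input                    Action
  1  $ S              bool end true id true $  expand S ::= bool J P true
  2  $ true P J bool  bool end true id true $  match bool
  3  $ true P J       end true id true $       expand J ::= ε
  4  $ true P         end true id true $       expand P ::= Q
  5  $ true Q         end true id true $       expand Q ::= end true
  6  $ true true end  end true id true $       match end
  7  $ true true      true id true $           match true
  8  $ true           id true $                error: top is terminal true but lookahead is id

id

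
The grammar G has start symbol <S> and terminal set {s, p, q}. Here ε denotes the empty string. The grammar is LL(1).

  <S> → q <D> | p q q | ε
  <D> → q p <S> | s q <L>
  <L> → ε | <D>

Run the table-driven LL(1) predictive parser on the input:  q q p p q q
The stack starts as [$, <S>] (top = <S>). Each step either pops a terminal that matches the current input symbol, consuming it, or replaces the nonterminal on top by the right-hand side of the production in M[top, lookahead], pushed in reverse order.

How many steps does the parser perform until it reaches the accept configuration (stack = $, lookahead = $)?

9

     Stack      Input          Action
  1  $ <S>      q q p p q q $  expand <S> → q <D>
  2  $ <D> q    q q p p q q $  match q
  3  $ <D>      q p p q q $    expand <D> → q p <S>
  4  $ <S> p q  q p p q q $    match q
  5  $ <S> p    p p q q $      match p
  6  $ <S>      p q q $        expand <S> → p q q
  7  $ q q p    p q q $        match p
  8  $ q q      q q $          match q
  9  $ q        q $            match q
Accept reached after 9 steps.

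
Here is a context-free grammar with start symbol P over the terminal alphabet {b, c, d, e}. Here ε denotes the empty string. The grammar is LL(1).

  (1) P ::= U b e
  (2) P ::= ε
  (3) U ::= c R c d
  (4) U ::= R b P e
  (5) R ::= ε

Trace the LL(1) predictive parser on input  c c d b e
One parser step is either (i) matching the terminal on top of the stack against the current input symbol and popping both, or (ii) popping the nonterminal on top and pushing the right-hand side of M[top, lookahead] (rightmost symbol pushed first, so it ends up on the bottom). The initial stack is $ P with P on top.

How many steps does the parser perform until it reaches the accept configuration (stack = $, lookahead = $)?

8

     Stack          Input        Action
  1  $ P            c c d b e $  expand P ::= U b e
  2  $ e b U        c c d b e $  expand U ::= c R c d
  3  $ e b d c R c  c c d b e $  match c
  4  $ e b d c R    c d b e $    expand R ::= ε
  5  $ e b d c      c d b e $    match c
  6  $ e b d        d b e $      match d
  7  $ e b          b e $        match b
  8  $ e            e $          match e
Accept reached after 8 steps.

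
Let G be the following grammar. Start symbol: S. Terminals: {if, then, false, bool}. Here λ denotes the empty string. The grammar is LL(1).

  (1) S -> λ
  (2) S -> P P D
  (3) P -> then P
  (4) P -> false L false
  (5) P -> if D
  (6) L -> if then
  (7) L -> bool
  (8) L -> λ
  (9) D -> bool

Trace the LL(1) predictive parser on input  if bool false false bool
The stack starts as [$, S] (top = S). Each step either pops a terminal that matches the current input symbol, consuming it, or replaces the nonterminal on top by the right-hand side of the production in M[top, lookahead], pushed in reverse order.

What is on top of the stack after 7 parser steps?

     Stack              Input                       Action
  1  $ S                if bool false false bool $  expand S -> P P D
  2  $ D P P            if bool false false bool $  expand P -> if D
  3  $ D P D if         if bool false false bool $  match if
  4  $ D P D            bool false false bool $     expand D -> bool
  5  $ D P bool         bool false false bool $     match bool
  6  $ D P              false false bool $          expand P -> false L false
  7  $ D false L false  false false bool $          match false
Stack after step 7: $ D false L (top = L).

L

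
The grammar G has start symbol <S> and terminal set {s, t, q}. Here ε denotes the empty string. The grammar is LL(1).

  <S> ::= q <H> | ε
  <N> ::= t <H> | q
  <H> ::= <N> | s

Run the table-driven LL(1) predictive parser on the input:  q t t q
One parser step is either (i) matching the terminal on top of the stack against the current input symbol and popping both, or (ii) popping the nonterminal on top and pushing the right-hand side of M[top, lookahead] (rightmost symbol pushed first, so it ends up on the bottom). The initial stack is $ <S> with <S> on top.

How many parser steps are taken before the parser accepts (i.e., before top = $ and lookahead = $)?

11

step 1: stack=$ <S>  input=q t t q $  — expand <S> ::= q <H>
step 2: stack=$ <H> q  input=q t t q $  — match q
step 3: stack=$ <H>  input=t t q $  — expand <H> ::= <N>
step 4: stack=$ <N>  input=t t q $  — expand <N> ::= t <H>
step 5: stack=$ <H> t  input=t t q $  — match t
step 6: stack=$ <H>  input=t q $  — expand <H> ::= <N>
step 7: stack=$ <N>  input=t q $  — expand <N> ::= t <H>
step 8: stack=$ <H> t  input=t q $  — match t
step 9: stack=$ <H>  input=q $  — expand <H> ::= <N>
step 10: stack=$ <N>  input=q $  — expand <N> ::= q
step 11: stack=$ q  input=q $  — match q
Accept reached after 11 steps.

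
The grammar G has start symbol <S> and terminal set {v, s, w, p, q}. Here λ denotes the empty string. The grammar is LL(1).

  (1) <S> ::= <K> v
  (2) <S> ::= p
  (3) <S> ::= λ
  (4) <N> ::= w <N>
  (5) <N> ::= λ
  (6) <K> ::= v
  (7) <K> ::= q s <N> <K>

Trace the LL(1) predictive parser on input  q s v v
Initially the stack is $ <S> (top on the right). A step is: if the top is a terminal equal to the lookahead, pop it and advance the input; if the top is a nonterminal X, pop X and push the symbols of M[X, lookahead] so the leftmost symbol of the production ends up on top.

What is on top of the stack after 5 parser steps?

step 1: stack=$ <S>  input=q s v v $  — expand <S> ::= <K> v
step 2: stack=$ v <K>  input=q s v v $  — expand <K> ::= q s <N> <K>
step 3: stack=$ v <K> <N> s q  input=q s v v $  — match q
step 4: stack=$ v <K> <N> s  input=s v v $  — match s
step 5: stack=$ v <K> <N>  input=v v $  — expand <N> ::= λ
Stack after step 5: $ v <K> (top = <K>).

<K>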